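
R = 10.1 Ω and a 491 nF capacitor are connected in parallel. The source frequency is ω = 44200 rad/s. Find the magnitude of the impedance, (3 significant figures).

X_C = 1/(ωC) = 46.1 Ω
Parallel: admittances add. Y = 1/R + jωC
Y = (0.0990 + j0.0217) S
|Y| = 0.101 S → |Z| = 1/|Y| = 9.87 Ω, ∠Z = −∠Y = -12.4°

9.87 Ω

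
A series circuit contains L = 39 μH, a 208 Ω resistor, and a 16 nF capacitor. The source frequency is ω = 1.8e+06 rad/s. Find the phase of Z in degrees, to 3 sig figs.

9.68°

X_L = ωL = 70.2 Ω
X_C = 1/(ωC) = 34.7 Ω
Net reactance X = X_L − X_C = 35.5 Ω
Z = 208 + j35.5 Ω
|Z| = √(208² + 35.5²) = 211 Ω
∠Z = arctan(35.5/208) = 9.68°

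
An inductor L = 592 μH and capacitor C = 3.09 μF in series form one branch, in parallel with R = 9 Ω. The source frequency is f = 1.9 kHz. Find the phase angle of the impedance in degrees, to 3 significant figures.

-24.2°

ω = 2πf = 11940 rad/s
X_L = ωL = 7.07 Ω
X_C = 1/(ωC) = 27.1 Ω
Branch 1: Z₁ = R = 9.00 Ω
Branch 2 (series LC): Z₂ = j(X_L − X_C) = −j20.0 Ω
Parallel: Z = Z₁Z₂/(Z₁+Z₂), |Z| = 8.21 Ω, ∠Z = -24.2°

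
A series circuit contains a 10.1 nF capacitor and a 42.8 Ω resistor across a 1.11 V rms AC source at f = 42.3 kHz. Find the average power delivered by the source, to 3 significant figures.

375 μW

ω = 2πf = 265800 rad/s
X_C = 1/(ωC) = 373 Ω
Z = 42.8 − j373 Ω
|Z| = √(42.8² + 373²) = 375 Ω
∠Z = arctan(-373/42.8) = -83.4°
I = V/|Z| = 2.96 mA
P = VI cos φ = 1.11 × 0.00296 × cos(-83.4°) = 375 μW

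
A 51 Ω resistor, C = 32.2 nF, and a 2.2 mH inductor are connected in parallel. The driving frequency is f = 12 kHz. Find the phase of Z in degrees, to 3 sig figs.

ω = 2πf = 75400 rad/s
X_L = ωL = 166 Ω
X_C = 1/(ωC) = 412 Ω
Parallel: admittances add. Y = 1/R + 1/(jωL) + jωC
Y = (0.0196 − j0.00360) S
|Y| = 0.0199 S → |Z| = 1/|Y| = 50.2 Ω, ∠Z = −∠Y = 10.4°

10.4°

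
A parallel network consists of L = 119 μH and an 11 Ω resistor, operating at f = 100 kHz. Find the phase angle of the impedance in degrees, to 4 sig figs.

8.369°

ω = 2πf = 628300 rad/s
X_L = ωL = 74.77 Ω
Parallel: admittances add. Y = 1/R + 1/(jωL)
Y = (0.09091 − j0.01337) S
|Y| = 0.09189 S → |Z| = 1/|Y| = 10.88 Ω, ∠Z = −∠Y = 8.369°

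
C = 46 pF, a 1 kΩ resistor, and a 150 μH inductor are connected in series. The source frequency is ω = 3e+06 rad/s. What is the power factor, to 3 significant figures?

0.146

X_L = ωL = 450 Ω
X_C = 1/(ωC) = 7250 Ω
Net reactance X = X_L − X_C = -6800 Ω
Z = 1000 − j6800 Ω
|Z| = √(1000² + 6800²) = 6870 Ω
∠Z = arctan(-6800/1000) = -81.6°
cos φ = cos(-81.6°) = 0.146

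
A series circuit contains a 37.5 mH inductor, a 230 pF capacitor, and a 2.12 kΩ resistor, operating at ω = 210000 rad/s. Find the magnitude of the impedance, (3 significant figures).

13000 Ω

X_L = ωL = 7880 Ω
X_C = 1/(ωC) = 20700 Ω
Net reactance X = X_L − X_C = -12800 Ω
Z = 2120 − j12800 Ω
|Z| = √(2120² + 12800²) = 13000 Ω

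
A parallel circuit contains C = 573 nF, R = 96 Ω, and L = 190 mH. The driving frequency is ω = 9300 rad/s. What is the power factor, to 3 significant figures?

X_L = ωL = 1770 Ω
X_C = 1/(ωC) = 188 Ω
Parallel: admittances add. Y = 1/R + 1/(jωL) + jωC
Y = (0.0104 + j0.00476) S
|Y| = 0.0115 S → |Z| = 1/|Y| = 87.3 Ω, ∠Z = −∠Y = -24.6°
cos φ = cos(-24.6°) = 0.909

0.909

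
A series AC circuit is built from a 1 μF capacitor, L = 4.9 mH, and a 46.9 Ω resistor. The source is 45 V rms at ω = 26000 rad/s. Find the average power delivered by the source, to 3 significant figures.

X_L = ωL = 127 Ω
X_C = 1/(ωC) = 38.5 Ω
Net reactance X = X_L − X_C = 88.9 Ω
Z = 46.9 + j88.9 Ω
|Z| = √(46.9² + 88.9²) = 101 Ω
∠Z = arctan(88.9/46.9) = 62.2°
I = V/|Z| = 448 mA
P = VI cos φ = 45 × 0.448 × cos(62.2°) = 9.39 W

9.39 W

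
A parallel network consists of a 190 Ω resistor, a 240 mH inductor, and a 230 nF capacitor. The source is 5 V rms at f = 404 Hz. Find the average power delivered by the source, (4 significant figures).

ω = 2πf = 2538 rad/s
X_L = ωL = 609.2 Ω
X_C = 1/(ωC) = 1713 Ω
Parallel: admittances add. Y = 1/R + 1/(jωL) + jωC
Y = (0.005263 − j0.001058) S
|Y| = 0.005368 S → |Z| = 1/|Y| = 186.3 Ω, ∠Z = −∠Y = 11.36°
I = V/|Z| = 26.84 mA
P = VI cos φ = 5 × 0.02684 × cos(11.36°) = 131.6 mW

131.6 mW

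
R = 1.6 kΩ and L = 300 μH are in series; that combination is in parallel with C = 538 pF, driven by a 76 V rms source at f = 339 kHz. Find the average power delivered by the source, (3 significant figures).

ω = 2πf = 2.13e+06 rad/s
X_L = ωL = 639 Ω
X_C = 1/(ωC) = 873 Ω
Branch 1 (R+jX_L): Z₁ = 1600 + j639 Ω, |Z₁| = 1720 Ω
Branch 2 (−jX_C): Z₂ = −j873 Ω
Parallel: Z = Z₁Z₂/(Z₁+Z₂), |Z| = 930 Ω, ∠Z = -59.9°
I = V/|Z| = 81.7 mA
P = VI cos φ = 76 × 0.0817 × cos(-59.9°) = 3.11 W

3.11 W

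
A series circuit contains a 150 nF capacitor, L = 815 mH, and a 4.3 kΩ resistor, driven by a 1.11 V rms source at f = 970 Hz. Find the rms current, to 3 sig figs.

ω = 2πf = 6095 rad/s
X_L = ωL = 4970 Ω
X_C = 1/(ωC) = 1090 Ω
Net reactance X = X_L − X_C = 3870 Ω
Z = 4300 + j3870 Ω
|Z| = √(4300² + 3870²) = 5790 Ω
I = V/|Z| = 1.11/5790 = 192 μA

192 μA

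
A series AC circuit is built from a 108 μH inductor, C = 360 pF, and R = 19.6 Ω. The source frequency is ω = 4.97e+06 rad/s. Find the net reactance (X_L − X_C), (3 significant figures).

X_L = ωL = 537 Ω
X_C = 1/(ωC) = 559 Ω
X = 537 − 559 = -22.1 Ω

-22.1 Ω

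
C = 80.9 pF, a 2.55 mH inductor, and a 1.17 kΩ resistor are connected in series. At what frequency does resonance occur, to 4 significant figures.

350.4 kHz

ω₀ = 1/√(LC) = 1/√(0.00255 × 8.09e-11) = 2.202e+06 rad/s
f₀ = ω₀/(2π) = 350.4 kHz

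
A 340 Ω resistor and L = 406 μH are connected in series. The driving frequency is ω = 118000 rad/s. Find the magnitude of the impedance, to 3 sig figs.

X_L = ωL = 47.9 Ω
Z = 340 + j47.9 Ω
|Z| = √(340² + 47.9²) = 343 Ω

343 Ω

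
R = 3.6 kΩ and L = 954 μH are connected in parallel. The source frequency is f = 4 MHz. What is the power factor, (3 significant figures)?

ω = 2πf = 2.513e+07 rad/s
X_L = ωL = 24000 Ω
Parallel: admittances add. Y = 1/R + 1/(jωL)
Y = (0.000278 − j4.17e-05) S
|Y| = 0.000281 S → |Z| = 1/|Y| = 3560 Ω, ∠Z = −∠Y = 8.54°
cos φ = cos(8.54°) = 0.989

0.989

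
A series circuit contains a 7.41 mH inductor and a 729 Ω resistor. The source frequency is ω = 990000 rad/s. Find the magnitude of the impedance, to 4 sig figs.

7372 Ω

X_L = ωL = 7336 Ω
Z = 729.0 + j7336 Ω
|Z| = √(729.0² + 7336²) = 7372 Ω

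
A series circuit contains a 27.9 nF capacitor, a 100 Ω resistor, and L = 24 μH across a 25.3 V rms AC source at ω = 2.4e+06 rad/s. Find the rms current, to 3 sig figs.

X_L = ωL = 57.6 Ω
X_C = 1/(ωC) = 14.9 Ω
Net reactance X = X_L − X_C = 42.7 Ω
Z = 100 + j42.7 Ω
|Z| = √(100² + 42.7²) = 109 Ω
I = V/|Z| = 25.3/109 = 233 mA

233 mA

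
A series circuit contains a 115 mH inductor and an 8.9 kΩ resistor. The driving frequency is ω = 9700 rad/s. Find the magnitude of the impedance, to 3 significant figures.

X_L = ωL = 1120 Ω
Z = 8900 + j1120 Ω
|Z| = √(8900² + 1120²) = 8970 Ω

8970 Ω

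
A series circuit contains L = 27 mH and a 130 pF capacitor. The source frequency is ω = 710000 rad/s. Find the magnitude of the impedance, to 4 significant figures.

X_L = ωL = 19170 Ω
X_C = 1/(ωC) = 10830 Ω
Net reactance X = X_L − X_C = 8336 Ω
Z = j8336 Ω
|Z| = √(0² + 8336²) = 8336 Ω

8336 Ω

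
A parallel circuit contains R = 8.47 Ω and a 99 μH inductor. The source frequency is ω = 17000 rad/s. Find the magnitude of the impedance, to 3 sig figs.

1.65 Ω

X_L = ωL = 1.68 Ω
Parallel: admittances add. Y = 1/R + 1/(jωL)
Y = (0.118 − j0.594) S
|Y| = 0.606 S → |Z| = 1/|Y| = 1.65 Ω, ∠Z = −∠Y = 78.8°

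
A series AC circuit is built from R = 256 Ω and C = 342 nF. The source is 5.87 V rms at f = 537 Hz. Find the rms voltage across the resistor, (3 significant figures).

1.66 V

ω = 2πf = 3374 rad/s
X_C = 1/(ωC) = 867 Ω
Z = 256 − j867 Ω
|Z| = √(256² + 867²) = 904 Ω
I = V/|Z| = 6.50 mA
V_R = I·|Z_R| = 0.00650 × 256 = 1.66 V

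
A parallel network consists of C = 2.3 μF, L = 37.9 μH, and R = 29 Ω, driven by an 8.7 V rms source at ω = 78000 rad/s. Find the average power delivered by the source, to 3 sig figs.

2.61 W

X_L = ωL = 2.96 Ω
X_C = 1/(ωC) = 5.57 Ω
Parallel: admittances add. Y = 1/R + 1/(jωL) + jωC
Y = (0.0345 − j0.159) S
|Y| = 0.163 S → |Z| = 1/|Y| = 6.15 Ω, ∠Z = −∠Y = 77.8°
I = V/|Z| = 1.41 A
P = VI cos φ = 8.7 × 1.41 × cos(77.8°) = 2.61 W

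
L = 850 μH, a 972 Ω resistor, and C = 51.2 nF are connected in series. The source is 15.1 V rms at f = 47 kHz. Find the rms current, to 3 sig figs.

15.3 mA

ω = 2πf = 295300 rad/s
X_L = ωL = 251 Ω
X_C = 1/(ωC) = 66.1 Ω
Net reactance X = X_L − X_C = 185 Ω
Z = 972 + j185 Ω
|Z| = √(972² + 185²) = 989 Ω
I = V/|Z| = 15.1/989 = 15.3 mA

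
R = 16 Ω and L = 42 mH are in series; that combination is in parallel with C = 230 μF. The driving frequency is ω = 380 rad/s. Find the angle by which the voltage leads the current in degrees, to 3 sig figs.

X_L = ωL = 16.0 Ω
X_C = 1/(ωC) = 11.4 Ω
Branch 1 (R+jX_L): Z₁ = 16.0 + j16.0 Ω, |Z₁| = 22.6 Ω
Branch 2 (−jX_C): Z₂ = −j11.4 Ω
Parallel: Z = Z₁Z₂/(Z₁+Z₂), |Z| = 15.6 Ω, ∠Z = -60.8°

-60.8°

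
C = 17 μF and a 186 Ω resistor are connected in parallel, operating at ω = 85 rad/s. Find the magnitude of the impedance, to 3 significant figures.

X_C = 1/(ωC) = 692 Ω
Parallel: admittances add. Y = 1/R + jωC
Y = (0.00538 + j0.00144) S
|Y| = 0.00557 S → |Z| = 1/|Y| = 180 Ω, ∠Z = −∠Y = -15.0°

180 Ω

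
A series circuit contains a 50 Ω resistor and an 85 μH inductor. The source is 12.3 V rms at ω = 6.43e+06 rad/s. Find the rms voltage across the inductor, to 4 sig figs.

X_L = ωL = 546.6 Ω
Z = 50.00 + j546.6 Ω
|Z| = √(50.00² + 546.6²) = 548.8 Ω
I = V/|Z| = 22.41 mA
V_L = I·|Z_L| = 0.02241 × 546.6 = 12.25 V

12.25 V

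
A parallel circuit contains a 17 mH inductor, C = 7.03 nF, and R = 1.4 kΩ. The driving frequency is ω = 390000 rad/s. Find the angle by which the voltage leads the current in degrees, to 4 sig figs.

X_L = ωL = 6630 Ω
X_C = 1/(ωC) = 364.7 Ω
Parallel: admittances add. Y = 1/R + 1/(jωL) + jωC
Y = (0.0007143 + j0.002591) S
|Y| = 0.002688 S → |Z| = 1/|Y| = 372.1 Ω, ∠Z = −∠Y = -74.59°

-74.59°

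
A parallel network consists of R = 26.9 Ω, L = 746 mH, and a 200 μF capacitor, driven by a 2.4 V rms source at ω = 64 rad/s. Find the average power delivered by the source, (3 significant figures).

214 mW

X_L = ωL = 47.7 Ω
X_C = 1/(ωC) = 78.1 Ω
Parallel: admittances add. Y = 1/R + 1/(jωL) + jωC
Y = (0.0372 − j0.00815) S
|Y| = 0.0381 S → |Z| = 1/|Y| = 26.3 Ω, ∠Z = −∠Y = 12.4°
I = V/|Z| = 91.3 mA
P = VI cos φ = 2.4 × 0.0913 × cos(12.4°) = 214 mW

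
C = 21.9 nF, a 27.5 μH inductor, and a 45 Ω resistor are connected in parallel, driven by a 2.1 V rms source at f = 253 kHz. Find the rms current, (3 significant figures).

53.0 mA

ω = 2πf = 1.59e+06 rad/s
X_L = ωL = 43.7 Ω
X_C = 1/(ωC) = 28.7 Ω
Parallel: admittances add. Y = 1/R + 1/(jωL) + jωC
Y = (0.0222 + j0.0119) S
|Y| = 0.0252 S → |Z| = 1/|Y| = 39.6 Ω, ∠Z = −∠Y = -28.2°
I = V/|Z| = 2.1/39.6 = 53.0 mA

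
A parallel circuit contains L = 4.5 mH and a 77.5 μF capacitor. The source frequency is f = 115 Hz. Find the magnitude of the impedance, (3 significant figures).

3.98 Ω

ω = 2πf = 722.6 rad/s
X_L = ωL = 3.25 Ω
X_C = 1/(ωC) = 17.9 Ω
Parallel: admittances add. Y = 1/(jωL) + jωC
Y = (0 − j0.252) S
|Y| = 0.252 S → |Z| = 1/|Y| = 3.98 Ω, ∠Z = −∠Y = 90.0°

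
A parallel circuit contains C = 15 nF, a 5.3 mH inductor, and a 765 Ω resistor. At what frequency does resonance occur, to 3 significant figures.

17.8 kHz

ω₀ = 1/√(LC) = 1/√(0.0053 × 1.5e-08) = 112200 rad/s
f₀ = ω₀/(2π) = 17.8 kHz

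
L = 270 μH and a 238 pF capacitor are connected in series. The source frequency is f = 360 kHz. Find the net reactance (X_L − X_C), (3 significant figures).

ω = 2πf = 2.262e+06 rad/s
X_L = ωL = 611 Ω
X_C = 1/(ωC) = 1860 Ω
X = 611 − 1860 = -1250 Ω

-1250 Ω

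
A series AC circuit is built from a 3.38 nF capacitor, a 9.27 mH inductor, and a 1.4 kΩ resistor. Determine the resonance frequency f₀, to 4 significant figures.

28.43 kHz

ω₀ = 1/√(LC) = 1/√(0.00927 × 3.38e-09) = 178600 rad/s
f₀ = ω₀/(2π) = 28.43 kHz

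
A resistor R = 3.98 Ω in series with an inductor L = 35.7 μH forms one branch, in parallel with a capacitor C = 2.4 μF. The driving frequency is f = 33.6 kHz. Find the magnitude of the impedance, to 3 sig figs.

2.46 Ω

ω = 2πf = 211100 rad/s
X_L = ωL = 7.54 Ω
X_C = 1/(ωC) = 1.97 Ω
Branch 1 (R+jX_L): Z₁ = 3.98 + j7.54 Ω, |Z₁| = 8.52 Ω
Branch 2 (−jX_C): Z₂ = −j1.97 Ω
Parallel: Z = Z₁Z₂/(Z₁+Z₂), |Z| = 2.46 Ω, ∠Z = -82.3°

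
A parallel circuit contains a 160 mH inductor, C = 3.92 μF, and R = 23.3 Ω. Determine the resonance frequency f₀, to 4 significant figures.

ω₀ = 1/√(LC) = 1/√(0.16 × 3.92e-06) = 1263 rad/s
f₀ = ω₀/(2π) = 201.0 Hz

201.0 Hz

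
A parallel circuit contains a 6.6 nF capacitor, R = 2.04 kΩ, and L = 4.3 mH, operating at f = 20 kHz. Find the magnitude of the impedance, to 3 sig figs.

883 Ω

ω = 2πf = 125700 rad/s
X_L = ωL = 540 Ω
X_C = 1/(ωC) = 1210 Ω
Parallel: admittances add. Y = 1/R + 1/(jωL) + jωC
Y = (0.000490 − j0.00102) S
|Y| = 0.00113 S → |Z| = 1/|Y| = 883 Ω, ∠Z = −∠Y = 64.4°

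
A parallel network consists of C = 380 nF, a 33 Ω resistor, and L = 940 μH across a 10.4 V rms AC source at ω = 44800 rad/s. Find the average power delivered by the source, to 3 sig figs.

3.28 W

X_L = ωL = 42.1 Ω
X_C = 1/(ωC) = 58.7 Ω
Parallel: admittances add. Y = 1/R + 1/(jωL) + jωC
Y = (0.0303 − j0.00672) S
|Y| = 0.0310 S → |Z| = 1/|Y| = 32.2 Ω, ∠Z = −∠Y = 12.5°
I = V/|Z| = 323 mA
P = VI cos φ = 10.4 × 0.323 × cos(12.5°) = 3.28 W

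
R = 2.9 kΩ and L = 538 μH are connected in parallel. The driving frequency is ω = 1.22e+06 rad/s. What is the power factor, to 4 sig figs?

X_L = ωL = 656.4 Ω
Parallel: admittances add. Y = 1/R + 1/(jωL)
Y = (0.0003448 − j0.001524) S
|Y| = 0.001562 S → |Z| = 1/|Y| = 640.2 Ω, ∠Z = −∠Y = 77.25°
cos φ = cos(77.25°) = 0.2207

0.2207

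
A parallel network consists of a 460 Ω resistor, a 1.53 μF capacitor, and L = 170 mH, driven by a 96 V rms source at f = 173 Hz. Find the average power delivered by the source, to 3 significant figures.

ω = 2πf = 1087 rad/s
X_L = ωL = 185 Ω
X_C = 1/(ωC) = 601 Ω
Parallel: admittances add. Y = 1/R + 1/(jωL) + jωC
Y = (0.00217 − j0.00375) S
|Y| = 0.00433 S → |Z| = 1/|Y| = 231 Ω, ∠Z = −∠Y = 59.9°
I = V/|Z| = 416 mA
P = VI cos φ = 96 × 0.416 × cos(59.9°) = 20.0 W

20.0 W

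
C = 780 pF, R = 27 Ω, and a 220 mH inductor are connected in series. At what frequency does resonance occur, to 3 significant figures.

ω₀ = 1/√(LC) = 1/√(0.22 × 7.8e-10) = 76340 rad/s
f₀ = ω₀/(2π) = 12.1 kHz

12.1 kHz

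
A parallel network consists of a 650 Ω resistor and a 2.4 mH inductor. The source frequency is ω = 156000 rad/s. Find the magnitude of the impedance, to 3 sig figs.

324 Ω

X_L = ωL = 374 Ω
Parallel: admittances add. Y = 1/R + 1/(jωL)
Y = (0.00154 − j0.00267) S
|Y| = 0.00308 S → |Z| = 1/|Y| = 324 Ω, ∠Z = −∠Y = 60.1°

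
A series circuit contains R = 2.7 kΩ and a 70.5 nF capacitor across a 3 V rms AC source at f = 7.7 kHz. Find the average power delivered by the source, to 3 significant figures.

3.29 mW

ω = 2πf = 48380 rad/s
X_C = 1/(ωC) = 293 Ω
Z = 2700 − j293 Ω
|Z| = √(2700² + 293²) = 2720 Ω
∠Z = arctan(-293/2700) = -6.20°
I = V/|Z| = 1.10 mA
P = VI cos φ = 3 × 0.00110 × cos(-6.20°) = 3.29 mW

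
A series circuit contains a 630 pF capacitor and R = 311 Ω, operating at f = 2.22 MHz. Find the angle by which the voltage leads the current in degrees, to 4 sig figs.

-20.10°

ω = 2πf = 1.395e+07 rad/s
X_C = 1/(ωC) = 113.8 Ω
Z = 311.0 − j113.8 Ω
|Z| = √(311.0² + 113.8²) = 331.2 Ω
∠Z = arctan(-113.8/311.0) = -20.10°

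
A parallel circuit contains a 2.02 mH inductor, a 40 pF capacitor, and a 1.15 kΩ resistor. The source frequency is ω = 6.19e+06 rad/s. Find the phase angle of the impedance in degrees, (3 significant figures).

-10.9°

X_L = ωL = 12500 Ω
X_C = 1/(ωC) = 4040 Ω
Parallel: admittances add. Y = 1/R + 1/(jωL) + jωC
Y = (0.000870 + j0.000168) S
|Y| = 0.000886 S → |Z| = 1/|Y| = 1130 Ω, ∠Z = −∠Y = -10.9°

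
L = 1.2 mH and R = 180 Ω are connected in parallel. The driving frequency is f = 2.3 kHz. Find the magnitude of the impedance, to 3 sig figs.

ω = 2πf = 14450 rad/s
X_L = ωL = 17.3 Ω
Parallel: admittances add. Y = 1/R + 1/(jωL)
Y = (0.00556 − j0.0577) S
|Y| = 0.0579 S → |Z| = 1/|Y| = 17.3 Ω, ∠Z = −∠Y = 84.5°

17.3 Ω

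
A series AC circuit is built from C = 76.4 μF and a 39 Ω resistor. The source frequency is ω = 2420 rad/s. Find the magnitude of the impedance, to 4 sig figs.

39.37 Ω

X_C = 1/(ωC) = 5.409 Ω
Z = 39.00 − j5.409 Ω
|Z| = √(39.00² + 5.409²) = 39.37 Ω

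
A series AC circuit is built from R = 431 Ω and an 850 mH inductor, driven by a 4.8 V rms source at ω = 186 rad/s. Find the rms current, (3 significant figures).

10.5 mA

X_L = ωL = 158 Ω
Z = 431 + j158 Ω
|Z| = √(431² + 158²) = 459 Ω
I = V/|Z| = 4.8/459 = 10.5 mA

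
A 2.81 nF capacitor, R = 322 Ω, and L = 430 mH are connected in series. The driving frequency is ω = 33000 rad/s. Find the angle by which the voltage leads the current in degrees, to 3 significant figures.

X_L = ωL = 14200 Ω
X_C = 1/(ωC) = 10800 Ω
Net reactance X = X_L − X_C = 3410 Ω
Z = 322 + j3410 Ω
|Z| = √(322² + 3410²) = 3420 Ω
∠Z = arctan(3410/322) = 84.6°

84.6°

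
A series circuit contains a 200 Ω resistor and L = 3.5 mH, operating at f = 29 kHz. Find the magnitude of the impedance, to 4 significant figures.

ω = 2πf = 182200 rad/s
X_L = ωL = 637.7 Ω
Z = 200.0 + j637.7 Ω
|Z| = √(200.0² + 637.7²) = 668.4 Ω

668.4 Ω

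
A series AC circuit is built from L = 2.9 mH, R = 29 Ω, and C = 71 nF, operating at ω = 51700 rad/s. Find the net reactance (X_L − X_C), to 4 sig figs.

X_L = ωL = 149.9 Ω
X_C = 1/(ωC) = 272.4 Ω
X = 149.9 − 272.4 = -122.5 Ω

-122.5 Ω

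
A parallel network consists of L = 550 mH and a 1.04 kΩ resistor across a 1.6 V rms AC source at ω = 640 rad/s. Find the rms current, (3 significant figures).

4.80 mA

X_L = ωL = 352 Ω
Parallel: admittances add. Y = 1/R + 1/(jωL)
Y = (0.000962 − j0.00284) S
|Y| = 0.00300 S → |Z| = 1/|Y| = 333 Ω, ∠Z = −∠Y = 71.3°
I = V/|Z| = 1.6/333 = 4.80 mA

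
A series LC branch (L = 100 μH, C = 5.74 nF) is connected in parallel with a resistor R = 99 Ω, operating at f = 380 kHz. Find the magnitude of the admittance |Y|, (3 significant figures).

ω = 2πf = 2.388e+06 rad/s
X_L = ωL = 239 Ω
X_C = 1/(ωC) = 73.0 Ω
Branch 1: Z₁ = R = 99.0 Ω
Branch 2 (series LC): Z₂ = j(X_L − X_C) = j166 Ω
Parallel: Z = Z₁Z₂/(Z₁+Z₂), |Z| = 85.0 Ω, ∠Z = 30.8°
|Y| = 1/|Z| = 11.8 mS

11.8 mS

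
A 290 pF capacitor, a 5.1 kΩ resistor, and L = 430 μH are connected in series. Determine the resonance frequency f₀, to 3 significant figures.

451 kHz

ω₀ = 1/√(LC) = 1/√(0.00043 × 2.9e-10) = 2.832e+06 rad/s
f₀ = ω₀/(2π) = 451 kHz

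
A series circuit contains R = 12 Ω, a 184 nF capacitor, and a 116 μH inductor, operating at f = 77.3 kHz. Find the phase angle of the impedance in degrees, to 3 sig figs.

ω = 2πf = 485700 rad/s
X_L = ωL = 56.3 Ω
X_C = 1/(ωC) = 11.2 Ω
Net reactance X = X_L − X_C = 45.2 Ω
Z = 12.0 + j45.2 Ω
|Z| = √(12.0² + 45.2²) = 46.7 Ω
∠Z = arctan(45.2/12.0) = 75.1°

75.1°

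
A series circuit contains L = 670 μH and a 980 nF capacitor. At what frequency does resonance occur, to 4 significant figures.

ω₀ = 1/√(LC) = 1/√(0.00067 × 9.8e-07) = 39030 rad/s
f₀ = ω₀/(2π) = 6.211 kHz

6.211 kHz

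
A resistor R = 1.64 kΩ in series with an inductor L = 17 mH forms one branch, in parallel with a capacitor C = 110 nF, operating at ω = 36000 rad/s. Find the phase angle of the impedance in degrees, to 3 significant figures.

X_L = ωL = 612 Ω
X_C = 1/(ωC) = 253 Ω
Branch 1 (R+jX_L): Z₁ = 1640 + j612 Ω, |Z₁| = 1750 Ω
Branch 2 (−jX_C): Z₂ = −j253 Ω
Parallel: Z = Z₁Z₂/(Z₁+Z₂), |Z| = 263 Ω, ∠Z = -81.9°

-81.9°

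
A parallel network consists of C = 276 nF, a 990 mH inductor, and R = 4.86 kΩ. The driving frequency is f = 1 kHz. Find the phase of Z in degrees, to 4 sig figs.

ω = 2πf = 6283 rad/s
X_L = ωL = 6220 Ω
X_C = 1/(ωC) = 576.6 Ω
Parallel: admittances add. Y = 1/R + 1/(jωL) + jωC
Y = (0.0002058 + j0.001573) S
|Y| = 0.001587 S → |Z| = 1/|Y| = 630.2 Ω, ∠Z = −∠Y = -82.55°

-82.55°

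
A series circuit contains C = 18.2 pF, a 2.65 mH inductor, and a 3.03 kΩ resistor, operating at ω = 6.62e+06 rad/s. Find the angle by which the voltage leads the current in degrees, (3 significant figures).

71.9°

X_L = ωL = 17500 Ω
X_C = 1/(ωC) = 8300 Ω
Net reactance X = X_L − X_C = 9240 Ω
Z = 3030 + j9240 Ω
|Z| = √(3030² + 9240²) = 9730 Ω
∠Z = arctan(9240/3030) = 71.9°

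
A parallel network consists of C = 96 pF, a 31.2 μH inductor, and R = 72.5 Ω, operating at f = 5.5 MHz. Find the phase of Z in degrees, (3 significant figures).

ω = 2πf = 3.456e+07 rad/s
X_L = ωL = 1080 Ω
X_C = 1/(ωC) = 301 Ω
Parallel: admittances add. Y = 1/R + 1/(jωL) + jωC
Y = (0.0138 + j0.00239) S
|Y| = 0.0140 S → |Z| = 1/|Y| = 71.4 Ω, ∠Z = −∠Y = -9.83°

-9.83°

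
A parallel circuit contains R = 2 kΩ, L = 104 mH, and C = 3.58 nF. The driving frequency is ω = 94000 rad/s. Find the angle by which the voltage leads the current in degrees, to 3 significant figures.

-25.1°

X_L = ωL = 9780 Ω
X_C = 1/(ωC) = 2970 Ω
Parallel: admittances add. Y = 1/R + 1/(jωL) + jωC
Y = (0.000500 + j0.000234) S
|Y| = 0.000552 S → |Z| = 1/|Y| = 1810 Ω, ∠Z = −∠Y = -25.1°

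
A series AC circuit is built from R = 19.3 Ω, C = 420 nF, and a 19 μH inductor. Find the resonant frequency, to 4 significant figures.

56.34 kHz

ω₀ = 1/√(LC) = 1/√(1.9e-05 × 4.2e-07) = 354000 rad/s
f₀ = ω₀/(2π) = 56.34 kHz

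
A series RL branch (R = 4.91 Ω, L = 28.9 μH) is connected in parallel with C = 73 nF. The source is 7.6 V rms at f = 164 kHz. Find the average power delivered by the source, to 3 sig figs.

311 mW

ω = 2πf = 1.03e+06 rad/s
X_L = ωL = 29.8 Ω
X_C = 1/(ωC) = 13.3 Ω
Branch 1 (R+jX_L): Z₁ = 4.91 + j29.8 Ω, |Z₁| = 30.2 Ω
Branch 2 (−jX_C): Z₂ = −j13.3 Ω
Parallel: Z = Z₁Z₂/(Z₁+Z₂), |Z| = 23.3 Ω, ∠Z = -82.8°
I = V/|Z| = 326 mA
P = VI cos φ = 7.6 × 0.326 × cos(-82.8°) = 311 mW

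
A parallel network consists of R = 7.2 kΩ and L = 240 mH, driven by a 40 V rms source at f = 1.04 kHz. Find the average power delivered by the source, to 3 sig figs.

222 mW

ω = 2πf = 6535 rad/s
X_L = ωL = 1570 Ω
Parallel: admittances add. Y = 1/R + 1/(jωL)
Y = (0.000139 − j0.000638) S
|Y| = 0.000653 S → |Z| = 1/|Y| = 1530 Ω, ∠Z = −∠Y = 77.7°
I = V/|Z| = 26.1 mA
P = VI cos φ = 40 × 0.0261 × cos(77.7°) = 222 mW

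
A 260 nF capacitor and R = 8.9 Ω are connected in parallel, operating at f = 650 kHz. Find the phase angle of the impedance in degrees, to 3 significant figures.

-84.0°

ω = 2πf = 4.084e+06 rad/s
X_C = 1/(ωC) = 0.942 Ω
Parallel: admittances add. Y = 1/R + jωC
Y = (0.112 + j1.06) S
|Y| = 1.07 S → |Z| = 1/|Y| = 0.937 Ω, ∠Z = −∠Y = -84.0°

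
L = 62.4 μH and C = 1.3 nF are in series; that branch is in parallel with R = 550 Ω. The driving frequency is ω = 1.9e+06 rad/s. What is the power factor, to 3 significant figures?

X_L = ωL = 119 Ω
X_C = 1/(ωC) = 405 Ω
Branch 1: Z₁ = R = 550 Ω
Branch 2 (series LC): Z₂ = j(X_L − X_C) = −j286 Ω
Parallel: Z = Z₁Z₂/(Z₁+Z₂), |Z| = 254 Ω, ∠Z = -62.5°
cos φ = cos(-62.5°) = 0.462

0.462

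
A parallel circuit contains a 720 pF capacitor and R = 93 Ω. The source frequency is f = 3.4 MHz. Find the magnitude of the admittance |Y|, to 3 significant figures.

18.8 mS

ω = 2πf = 2.136e+07 rad/s
X_C = 1/(ωC) = 65.0 Ω
Parallel: admittances add. Y = 1/R + jωC
Y = (0.0108 + j0.0154) S
|Y| = 0.0188 S → |Z| = 1/|Y| = 53.3 Ω, ∠Z = −∠Y = -55.0°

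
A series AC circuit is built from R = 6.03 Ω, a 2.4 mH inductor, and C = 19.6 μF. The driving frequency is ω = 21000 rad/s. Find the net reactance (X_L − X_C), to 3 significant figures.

X_L = ωL = 50.4 Ω
X_C = 1/(ωC) = 2.43 Ω
X = 50.4 − 2.43 = 48.0 Ω

48.0 Ω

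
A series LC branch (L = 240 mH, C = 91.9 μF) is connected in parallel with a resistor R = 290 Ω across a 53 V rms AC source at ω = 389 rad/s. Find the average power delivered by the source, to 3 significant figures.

9.69 W

X_L = ωL = 93.4 Ω
X_C = 1/(ωC) = 28.0 Ω
Branch 1: Z₁ = R = 290 Ω
Branch 2 (series LC): Z₂ = j(X_L − X_C) = j65.4 Ω
Parallel: Z = Z₁Z₂/(Z₁+Z₂), |Z| = 63.8 Ω, ∠Z = 77.3°
I = V/|Z| = 831 mA
P = VI cos φ = 53 × 0.831 × cos(77.3°) = 9.69 W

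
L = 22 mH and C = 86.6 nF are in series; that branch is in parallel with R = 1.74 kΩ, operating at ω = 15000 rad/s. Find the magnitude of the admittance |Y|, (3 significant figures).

2.35 mS

X_L = ωL = 330 Ω
X_C = 1/(ωC) = 770 Ω
Branch 1: Z₁ = R = 1740 Ω
Branch 2 (series LC): Z₂ = j(X_L − X_C) = −j440 Ω
Parallel: Z = Z₁Z₂/(Z₁+Z₂), |Z| = 426 Ω, ∠Z = -75.8°
|Y| = 1/|Z| = 2.35 mS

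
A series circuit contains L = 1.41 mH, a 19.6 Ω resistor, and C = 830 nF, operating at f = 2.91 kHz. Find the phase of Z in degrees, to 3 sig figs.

ω = 2πf = 18280 rad/s
X_L = ωL = 25.8 Ω
X_C = 1/(ωC) = 65.9 Ω
Net reactance X = X_L − X_C = -40.1 Ω
Z = 19.6 − j40.1 Ω
|Z| = √(19.6² + 40.1²) = 44.6 Ω
∠Z = arctan(-40.1/19.6) = -64.0°

-64.0°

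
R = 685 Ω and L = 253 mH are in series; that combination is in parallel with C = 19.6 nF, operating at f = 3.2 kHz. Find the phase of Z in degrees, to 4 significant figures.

ω = 2πf = 20110 rad/s
X_L = ωL = 5087 Ω
X_C = 1/(ωC) = 2538 Ω
Branch 1 (R+jX_L): Z₁ = 685.0 + j5087 Ω, |Z₁| = 5133 Ω
Branch 2 (−jX_C): Z₂ = −j2538 Ω
Parallel: Z = Z₁Z₂/(Z₁+Z₂), |Z| = 4934 Ω, ∠Z = -82.63°

-82.63°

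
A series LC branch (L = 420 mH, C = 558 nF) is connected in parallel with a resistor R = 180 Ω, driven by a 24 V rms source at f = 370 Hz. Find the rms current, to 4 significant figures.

177.2 mA

ω = 2πf = 2325 rad/s
X_L = ωL = 976.4 Ω
X_C = 1/(ωC) = 770.9 Ω
Branch 1: Z₁ = R = 180.0 Ω
Branch 2 (series LC): Z₂ = j(X_L − X_C) = j205.5 Ω
Parallel: Z = Z₁Z₂/(Z₁+Z₂), |Z| = 135.4 Ω, ∠Z = 41.21°
I = V/|Z| = 24/135.4 = 177.2 mA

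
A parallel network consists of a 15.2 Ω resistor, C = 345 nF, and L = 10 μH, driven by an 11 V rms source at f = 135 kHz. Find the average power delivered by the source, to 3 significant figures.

7.96 W

ω = 2πf = 848200 rad/s
X_L = ωL = 8.48 Ω
X_C = 1/(ωC) = 3.42 Ω
Parallel: admittances add. Y = 1/R + 1/(jωL) + jωC
Y = (0.0658 + j0.175) S
|Y| = 0.187 S → |Z| = 1/|Y| = 5.36 Ω, ∠Z = −∠Y = -69.4°
I = V/|Z| = 2.05 A
P = VI cos φ = 11 × 2.05 × cos(-69.4°) = 7.96 W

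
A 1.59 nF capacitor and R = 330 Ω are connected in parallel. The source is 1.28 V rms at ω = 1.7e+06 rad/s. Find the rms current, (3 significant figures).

5.20 mA

X_C = 1/(ωC) = 370 Ω
Parallel: admittances add. Y = 1/R + jωC
Y = (0.00303 + j0.00270) S
|Y| = 0.00406 S → |Z| = 1/|Y| = 246 Ω, ∠Z = −∠Y = -41.7°
I = V/|Z| = 1.28/246 = 5.20 mA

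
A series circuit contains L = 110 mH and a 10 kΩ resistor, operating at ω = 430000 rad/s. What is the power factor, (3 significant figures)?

0.207

X_L = ωL = 47300 Ω
Z = 10000 + j47300 Ω
|Z| = √(10000² + 47300²) = 48300 Ω
∠Z = arctan(47300/10000) = 78.1°
cos φ = cos(78.1°) = 0.207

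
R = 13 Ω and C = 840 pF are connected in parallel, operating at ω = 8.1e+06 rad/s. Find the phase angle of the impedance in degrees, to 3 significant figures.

-5.05°

X_C = 1/(ωC) = 147 Ω
Parallel: admittances add. Y = 1/R + jωC
Y = (0.0769 + j0.00680) S
|Y| = 0.0772 S → |Z| = 1/|Y| = 12.9 Ω, ∠Z = −∠Y = -5.05°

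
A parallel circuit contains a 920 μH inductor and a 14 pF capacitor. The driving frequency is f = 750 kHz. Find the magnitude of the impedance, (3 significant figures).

ω = 2πf = 4.712e+06 rad/s
X_L = ωL = 4340 Ω
X_C = 1/(ωC) = 15200 Ω
Parallel: admittances add. Y = 1/(jωL) + jωC
Y = (0 − j0.000165) S
|Y| = 0.000165 S → |Z| = 1/|Y| = 6070 Ω, ∠Z = −∠Y = 90.0°

6070 Ω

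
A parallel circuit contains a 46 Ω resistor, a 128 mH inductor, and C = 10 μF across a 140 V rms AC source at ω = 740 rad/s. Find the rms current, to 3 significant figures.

3.08 A

X_L = ωL = 94.7 Ω
X_C = 1/(ωC) = 135 Ω
Parallel: admittances add. Y = 1/R + 1/(jωL) + jωC
Y = (0.0217 − j0.00316) S
|Y| = 0.0220 S → |Z| = 1/|Y| = 45.5 Ω, ∠Z = −∠Y = 8.26°
I = V/|Z| = 140/45.5 = 3.08 A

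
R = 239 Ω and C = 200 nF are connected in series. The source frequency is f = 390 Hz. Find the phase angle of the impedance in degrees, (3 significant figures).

-83.3°

ω = 2πf = 2450 rad/s
X_C = 1/(ωC) = 2040 Ω
Z = 239 − j2040 Ω
|Z| = √(239² + 2040²) = 2050 Ω
∠Z = arctan(-2040/239) = -83.3°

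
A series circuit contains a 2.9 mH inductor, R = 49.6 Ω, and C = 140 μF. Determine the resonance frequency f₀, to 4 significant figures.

249.8 Hz

ω₀ = 1/√(LC) = 1/√(0.0029 × 0.00014) = 1569 rad/s
f₀ = ω₀/(2π) = 249.8 Hz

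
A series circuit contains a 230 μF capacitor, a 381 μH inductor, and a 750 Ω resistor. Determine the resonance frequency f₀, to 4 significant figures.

ω₀ = 1/√(LC) = 1/√(0.000381 × 0.00023) = 3378 rad/s
f₀ = ω₀/(2π) = 537.6 Hz

537.6 Hz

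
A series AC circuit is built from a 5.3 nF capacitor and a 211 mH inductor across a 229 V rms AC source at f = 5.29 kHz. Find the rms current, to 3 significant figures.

171 mA

ω = 2πf = 33240 rad/s
X_L = ωL = 7010 Ω
X_C = 1/(ωC) = 5680 Ω
Net reactance X = X_L − X_C = 1340 Ω
Z = j1340 Ω
|Z| = √(0² + 1340²) = 1340 Ω
I = V/|Z| = 229/1340 = 171 mA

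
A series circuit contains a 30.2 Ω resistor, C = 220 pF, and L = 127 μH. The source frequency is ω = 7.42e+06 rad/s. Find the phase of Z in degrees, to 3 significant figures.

84.8°

X_L = ωL = 942 Ω
X_C = 1/(ωC) = 613 Ω
Net reactance X = X_L − X_C = 330 Ω
Z = 30.2 + j330 Ω
|Z| = √(30.2² + 330²) = 331 Ω
∠Z = arctan(330/30.2) = 84.8°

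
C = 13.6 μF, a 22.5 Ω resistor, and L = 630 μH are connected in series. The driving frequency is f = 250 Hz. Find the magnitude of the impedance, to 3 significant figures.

ω = 2πf = 1571 rad/s
X_L = ωL = 0.990 Ω
X_C = 1/(ωC) = 46.8 Ω
Net reactance X = X_L − X_C = -45.8 Ω
Z = 22.5 − j45.8 Ω
|Z| = √(22.5² + 45.8²) = 51.0 Ω

51.0 Ω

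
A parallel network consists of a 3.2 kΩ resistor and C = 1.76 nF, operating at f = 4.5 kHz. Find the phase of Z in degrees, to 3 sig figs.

-9.05°

ω = 2πf = 28270 rad/s
X_C = 1/(ωC) = 20100 Ω
Parallel: admittances add. Y = 1/R + jωC
Y = (0.000313 + j4.98e-05) S
|Y| = 0.000316 S → |Z| = 1/|Y| = 3160 Ω, ∠Z = −∠Y = -9.05°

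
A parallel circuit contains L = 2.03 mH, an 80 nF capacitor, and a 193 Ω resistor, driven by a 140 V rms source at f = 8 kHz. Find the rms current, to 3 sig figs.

1.09 A

ω = 2πf = 50270 rad/s
X_L = ωL = 102 Ω
X_C = 1/(ωC) = 249 Ω
Parallel: admittances add. Y = 1/R + 1/(jωL) + jωC
Y = (0.00518 − j0.00578) S
|Y| = 0.00776 S → |Z| = 1/|Y| = 129 Ω, ∠Z = −∠Y = 48.1°
I = V/|Z| = 140/129 = 1.09 A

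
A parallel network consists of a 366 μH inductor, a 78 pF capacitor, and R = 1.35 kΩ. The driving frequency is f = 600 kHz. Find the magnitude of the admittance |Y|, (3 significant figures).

857 μS

ω = 2πf = 3.77e+06 rad/s
X_L = ωL = 1380 Ω
X_C = 1/(ωC) = 3400 Ω
Parallel: admittances add. Y = 1/R + 1/(jωL) + jωC
Y = (0.000741 − j0.000431) S
|Y| = 0.000857 S → |Z| = 1/|Y| = 1170 Ω, ∠Z = −∠Y = 30.2°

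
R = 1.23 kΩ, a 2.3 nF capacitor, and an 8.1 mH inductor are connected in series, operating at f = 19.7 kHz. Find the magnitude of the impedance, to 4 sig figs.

2795 Ω

ω = 2πf = 123800 rad/s
X_L = ωL = 1003 Ω
X_C = 1/(ωC) = 3513 Ω
Net reactance X = X_L − X_C = -2510 Ω
Z = 1230 − j2510 Ω
|Z| = √(1230² + 2510²) = 2795 Ω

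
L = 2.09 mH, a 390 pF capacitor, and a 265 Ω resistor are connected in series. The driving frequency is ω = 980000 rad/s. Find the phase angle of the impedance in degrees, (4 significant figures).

X_L = ωL = 2048 Ω
X_C = 1/(ωC) = 2616 Ω
Net reactance X = X_L − X_C = -568.2 Ω
Z = 265.0 − j568.2 Ω
|Z| = √(265.0² + 568.2²) = 627.0 Ω
∠Z = arctan(-568.2/265.0) = -65.00°

-65.00°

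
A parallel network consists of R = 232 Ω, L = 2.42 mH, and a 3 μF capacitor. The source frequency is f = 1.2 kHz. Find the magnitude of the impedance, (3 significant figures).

30.8 Ω

ω = 2πf = 7540 rad/s
X_L = ωL = 18.2 Ω
X_C = 1/(ωC) = 44.2 Ω
Parallel: admittances add. Y = 1/R + 1/(jωL) + jωC
Y = (0.00431 − j0.0322) S
|Y| = 0.0325 S → |Z| = 1/|Y| = 30.8 Ω, ∠Z = −∠Y = 82.4°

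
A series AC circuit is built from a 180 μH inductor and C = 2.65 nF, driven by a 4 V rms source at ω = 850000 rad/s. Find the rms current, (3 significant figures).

13.7 mA

X_L = ωL = 153 Ω
X_C = 1/(ωC) = 444 Ω
Net reactance X = X_L − X_C = -291 Ω
Z = − j291 Ω
|Z| = √(0² + 291²) = 291 Ω
I = V/|Z| = 4/291 = 13.7 mA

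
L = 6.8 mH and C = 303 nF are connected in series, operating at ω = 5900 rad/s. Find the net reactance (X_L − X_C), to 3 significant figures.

-519 Ω

X_L = ωL = 40.1 Ω
X_C = 1/(ωC) = 559 Ω
X = 40.1 − 559 = -519 Ω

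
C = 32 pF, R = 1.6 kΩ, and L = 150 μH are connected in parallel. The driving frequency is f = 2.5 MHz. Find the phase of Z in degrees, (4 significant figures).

-7.136°

ω = 2πf = 1.571e+07 rad/s
X_L = ωL = 2356 Ω
X_C = 1/(ωC) = 1989 Ω
Parallel: admittances add. Y = 1/R + 1/(jωL) + jωC
Y = (0.0006250 + j7.824e-05) S
|Y| = 0.0006299 S → |Z| = 1/|Y| = 1588 Ω, ∠Z = −∠Y = -7.136°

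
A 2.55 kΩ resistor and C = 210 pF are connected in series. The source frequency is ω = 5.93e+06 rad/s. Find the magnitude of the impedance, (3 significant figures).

X_C = 1/(ωC) = 803 Ω
Z = 2550 − j803 Ω
|Z| = √(2550² + 803²) = 2670 Ω

2670 Ω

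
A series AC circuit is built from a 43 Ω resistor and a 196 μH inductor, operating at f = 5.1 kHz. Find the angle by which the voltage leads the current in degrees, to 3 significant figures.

8.31°

ω = 2πf = 32040 rad/s
X_L = ωL = 6.28 Ω
Z = 43.0 + j6.28 Ω
|Z| = √(43.0² + 6.28²) = 43.5 Ω
∠Z = arctan(6.28/43.0) = 8.31°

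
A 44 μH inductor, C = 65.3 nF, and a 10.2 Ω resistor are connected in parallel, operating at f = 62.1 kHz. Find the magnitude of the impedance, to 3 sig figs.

ω = 2πf = 390200 rad/s
X_L = ωL = 17.2 Ω
X_C = 1/(ωC) = 39.2 Ω
Parallel: admittances add. Y = 1/R + 1/(jωL) + jωC
Y = (0.0980 − j0.0328) S
|Y| = 0.103 S → |Z| = 1/|Y| = 9.67 Ω, ∠Z = −∠Y = 18.5°

9.67 Ω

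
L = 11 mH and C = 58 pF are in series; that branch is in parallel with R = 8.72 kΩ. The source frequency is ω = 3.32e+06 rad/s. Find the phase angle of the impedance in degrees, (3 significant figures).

15.6°

X_L = ωL = 36500 Ω
X_C = 1/(ωC) = 5190 Ω
Branch 1: Z₁ = R = 8720 Ω
Branch 2 (series LC): Z₂ = j(X_L − X_C) = j31300 Ω
Parallel: Z = Z₁Z₂/(Z₁+Z₂), |Z| = 8400 Ω, ∠Z = 15.6°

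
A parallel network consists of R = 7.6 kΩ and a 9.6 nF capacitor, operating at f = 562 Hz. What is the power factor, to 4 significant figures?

0.9684

ω = 2πf = 3531 rad/s
X_C = 1/(ωC) = 29500 Ω
Parallel: admittances add. Y = 1/R + jωC
Y = (0.0001316 + j3.39e-05) S
|Y| = 0.0001359 S → |Z| = 1/|Y| = 7360 Ω, ∠Z = −∠Y = -14.45°
cos φ = cos(-14.45°) = 0.9684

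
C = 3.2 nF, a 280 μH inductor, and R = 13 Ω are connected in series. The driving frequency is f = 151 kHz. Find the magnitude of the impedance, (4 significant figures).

ω = 2πf = 948800 rad/s
X_L = ωL = 265.7 Ω
X_C = 1/(ωC) = 329.4 Ω
Net reactance X = X_L − X_C = -63.72 Ω
Z = 13.00 − j63.72 Ω
|Z| = √(13.00² + 63.72²) = 65.04 Ω

65.04 Ω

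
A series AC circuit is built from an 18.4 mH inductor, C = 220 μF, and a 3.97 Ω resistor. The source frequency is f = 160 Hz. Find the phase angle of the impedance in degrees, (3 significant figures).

ω = 2πf = 1005 rad/s
X_L = ωL = 18.5 Ω
X_C = 1/(ωC) = 4.52 Ω
Net reactance X = X_L − X_C = 14.0 Ω
Z = 3.97 + j14.0 Ω
|Z| = √(3.97² + 14.0²) = 14.5 Ω
∠Z = arctan(14.0/3.97) = 74.1°

74.1°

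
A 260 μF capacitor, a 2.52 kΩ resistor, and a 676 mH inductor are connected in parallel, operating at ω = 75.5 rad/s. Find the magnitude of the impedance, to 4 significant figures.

2509 Ω

X_L = ωL = 51.04 Ω
X_C = 1/(ωC) = 50.94 Ω
Parallel: admittances add. Y = 1/R + 1/(jωL) + jωC
Y = (0.0003968 + j3.676e-05) S
|Y| = 0.0003985 S → |Z| = 1/|Y| = 2509 Ω, ∠Z = −∠Y = -5.292°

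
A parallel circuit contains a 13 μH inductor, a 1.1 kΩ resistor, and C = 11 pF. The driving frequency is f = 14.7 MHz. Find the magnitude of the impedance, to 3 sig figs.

ω = 2πf = 9.236e+07 rad/s
X_L = ωL = 1200 Ω
X_C = 1/(ωC) = 984 Ω
Parallel: admittances add. Y = 1/R + 1/(jωL) + jωC
Y = (0.000909 + j0.000183) S
|Y| = 0.000927 S → |Z| = 1/|Y| = 1080 Ω, ∠Z = −∠Y = -11.4°

1080 Ω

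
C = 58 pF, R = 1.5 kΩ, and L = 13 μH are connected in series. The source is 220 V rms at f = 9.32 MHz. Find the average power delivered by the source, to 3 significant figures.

ω = 2πf = 5.856e+07 rad/s
X_L = ωL = 761 Ω
X_C = 1/(ωC) = 294 Ω
Net reactance X = X_L − X_C = 467 Ω
Z = 1500 + j467 Ω
|Z| = √(1500² + 467²) = 1570 Ω
∠Z = arctan(467/1500) = 17.3°
I = V/|Z| = 140 mA
P = VI cos φ = 220 × 0.140 × cos(17.3°) = 29.4 W

29.4 W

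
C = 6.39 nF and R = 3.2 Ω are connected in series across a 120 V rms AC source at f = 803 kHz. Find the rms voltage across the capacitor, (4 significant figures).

ω = 2πf = 5.045e+06 rad/s
X_C = 1/(ωC) = 31.02 Ω
Z = 3.200 − j31.02 Ω
|Z| = √(3.200² + 31.02²) = 31.18 Ω
I = V/|Z| = 3.848 A
V_C = I·|Z_C| = 3.848 × 31.02 = 119.4 V

119.4 V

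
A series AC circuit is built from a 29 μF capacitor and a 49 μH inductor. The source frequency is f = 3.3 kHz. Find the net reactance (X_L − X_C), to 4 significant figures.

ω = 2πf = 20730 rad/s
X_L = ωL = 1.016 Ω
X_C = 1/(ωC) = 1.663 Ω
X = 1.016 − 1.663 = -0.6471 Ω

-0.6471 Ω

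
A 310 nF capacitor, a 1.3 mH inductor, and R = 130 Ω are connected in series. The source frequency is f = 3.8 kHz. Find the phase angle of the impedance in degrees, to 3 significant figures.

-38.7°

ω = 2πf = 23880 rad/s
X_L = ωL = 31.0 Ω
X_C = 1/(ωC) = 135 Ω
Net reactance X = X_L − X_C = -104 Ω
Z = 130 − j104 Ω
|Z| = √(130² + 104²) = 167 Ω
∠Z = arctan(-104/130) = -38.7°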